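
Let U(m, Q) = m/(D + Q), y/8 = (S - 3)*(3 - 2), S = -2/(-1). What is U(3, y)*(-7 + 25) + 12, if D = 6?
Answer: -15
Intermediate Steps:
S = 2 (S = -2*(-1) = 2)
y = -8 (y = 8*((2 - 3)*(3 - 2)) = 8*(-1*1) = 8*(-1) = -8)
U(m, Q) = m/(6 + Q)
U(3, y)*(-7 + 25) + 12 = (3/(6 - 8))*(-7 + 25) + 12 = (3/(-2))*18 + 12 = (3*(-½))*18 + 12 = -3/2*18 + 12 = -27 + 12 = -15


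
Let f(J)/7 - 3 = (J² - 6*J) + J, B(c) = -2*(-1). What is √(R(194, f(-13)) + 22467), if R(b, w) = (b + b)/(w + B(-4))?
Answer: 5*√2479412903/1661 ≈ 149.89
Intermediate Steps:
B(c) = 2
f(J) = 21 - 35*J + 7*J² (f(J) = 21 + 7*((J² - 6*J) + J) = 21 + 7*(J² - 5*J) = 21 + (-35*J + 7*J²) = 21 - 35*J + 7*J²)
R(b, w) = 2*b/(2 + w) (R(b, w) = (b + b)/(w + 2) = (2*b)/(2 + w) = 2*b/(2 + w))
√(R(194, f(-13)) + 22467) = √(2*194/(2 + (21 - 35*(-13) + 7*(-13)²)) + 22467) = √(2*194/(2 + (21 + 455 + 7*169)) + 22467) = √(2*194/(2 + (21 + 455 + 1183)) + 22467) = √(2*194/(2 + 1659) + 22467) = √(2*194/1661 + 22467) = √(2*194*(1/1661) + 22467) = √(388/1661 + 22467) = √(37318075/1661) = 5*√2479412903/1661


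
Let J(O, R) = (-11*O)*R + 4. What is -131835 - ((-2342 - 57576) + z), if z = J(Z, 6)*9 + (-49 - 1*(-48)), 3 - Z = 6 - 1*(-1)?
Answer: -74328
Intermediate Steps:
Z = -4 (Z = 3 - (6 - 1*(-1)) = 3 - (6 + 1) = 3 - 1*7 = 3 - 7 = -4)
J(O, R) = 4 - 11*O*R (J(O, R) = -11*O*R + 4 = 4 - 11*O*R)
z = 2411 (z = (4 - 11*(-4)*6)*9 + (-49 - 1*(-48)) = (4 + 264)*9 + (-49 + 48) = 268*9 - 1 = 2412 - 1 = 2411)
-131835 - ((-2342 - 57576) + z) = -131835 - ((-2342 - 57576) + 2411) = -131835 - (-59918 + 2411) = -131835 - 1*(-57507) = -131835 + 57507 = -74328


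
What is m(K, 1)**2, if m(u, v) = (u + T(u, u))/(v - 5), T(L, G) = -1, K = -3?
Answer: 1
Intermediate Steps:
m(u, v) = (-1 + u)/(-5 + v) (m(u, v) = (u - 1)/(v - 5) = (-1 + u)/(-5 + v))
m(K, 1)**2 = ((-1 - 3)/(-5 + 1))**2 = (-4/(-4))**2 = (-1/4*(-4))**2 = 1**2 = 1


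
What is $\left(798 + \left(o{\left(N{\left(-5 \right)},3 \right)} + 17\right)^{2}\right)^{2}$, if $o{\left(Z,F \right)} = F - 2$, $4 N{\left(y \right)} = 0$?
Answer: $1258884$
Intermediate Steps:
$N{\left(y \right)} = 0$ ($N{\left(y \right)} = \frac{1}{4} \cdot 0 = 0$)
$o{\left(Z,F \right)} = -2 + F$
$\left(798 + \left(o{\left(N{\left(-5 \right)},3 \right)} + 17\right)^{2}\right)^{2} = \left(798 + \left(\left(-2 + 3\right) + 17\right)^{2}\right)^{2} = \left(798 + \left(1 + 17\right)^{2}\right)^{2} = \left(798 + 18^{2}\right)^{2} = \left(798 + 324\right)^{2} = 1122^{2} = 1258884$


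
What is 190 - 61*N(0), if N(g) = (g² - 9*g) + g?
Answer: 190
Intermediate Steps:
N(g) = g² - 8*g
190 - 61*N(0) = 190 - 0*(-8 + 0) = 190 - 0*(-8) = 190 - 61*0 = 190 + 0 = 190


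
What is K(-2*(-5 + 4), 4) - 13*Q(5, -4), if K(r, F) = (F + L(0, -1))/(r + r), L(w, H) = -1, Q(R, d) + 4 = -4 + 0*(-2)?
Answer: 419/4 ≈ 104.75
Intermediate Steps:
Q(R, d) = -8 (Q(R, d) = -4 + (-4 + 0*(-2)) = -4 + (-4 + 0) = -4 - 4 = -8)
K(r, F) = (-1 + F)/(2*r) (K(r, F) = (F - 1)/(r + r) = (-1 + F)/((2*r)) = (-1 + F)*(1/(2*r)) = (-1 + F)/(2*r))
K(-2*(-5 + 4), 4) - 13*Q(5, -4) = (-1 + 4)/(2*((-2*(-5 + 4)))) - 13*(-8) = (½)*3/(-2*(-1)) + 104 = (½)*3/2 + 104 = (½)*(½)*3 + 104 = ¾ + 104 = 419/4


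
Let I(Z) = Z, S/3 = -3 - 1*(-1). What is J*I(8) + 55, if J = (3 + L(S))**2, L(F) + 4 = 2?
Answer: 63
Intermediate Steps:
S = -6 (S = 3*(-3 - 1*(-1)) = 3*(-3 + 1) = 3*(-2) = -6)
L(F) = -2 (L(F) = -4 + 2 = -2)
J = 1 (J = (3 - 2)**2 = 1**2 = 1)
J*I(8) + 55 = 1*8 + 55 = 8 + 55 = 63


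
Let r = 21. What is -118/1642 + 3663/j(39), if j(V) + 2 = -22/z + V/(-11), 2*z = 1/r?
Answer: -33683828/8394725 ≈ -4.0125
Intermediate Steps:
z = 1/42 (z = (½)/21 = (½)*(1/21) = 1/42 ≈ 0.023810)
j(V) = -926 - V/11 (j(V) = -2 + (-22/1/42 + V/(-11)) = -2 + (-22*42 + V*(-1/11)) = -2 + (-924 - V/11) = -926 - V/11)
-118/1642 + 3663/j(39) = -118/1642 + 3663/(-926 - 1/11*39) = -118*1/1642 + 3663/(-926 - 39/11) = -59/821 + 3663/(-10225/11) = -59/821 + 3663*(-11/10225) = -59/821 - 40293/10225 = -33683828/8394725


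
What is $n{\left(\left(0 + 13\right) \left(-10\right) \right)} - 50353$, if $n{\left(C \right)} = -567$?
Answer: $-50920$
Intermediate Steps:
$n{\left(\left(0 + 13\right) \left(-10\right) \right)} - 50353 = -567 - 50353 = -50920$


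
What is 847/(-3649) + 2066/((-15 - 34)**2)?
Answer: 5505187/8761249 ≈ 0.62836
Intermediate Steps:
847/(-3649) + 2066/((-15 - 34)**2) = 847*(-1/3649) + 2066/((-49)**2) = -847/3649 + 2066/2401 = 5505187/8761249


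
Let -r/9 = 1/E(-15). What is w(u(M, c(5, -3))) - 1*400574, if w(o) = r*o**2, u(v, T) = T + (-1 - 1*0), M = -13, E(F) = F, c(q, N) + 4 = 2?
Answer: -2002843/5 ≈ -4.0057e+5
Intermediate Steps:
c(q, N) = -2 (c(q, N) = -4 + 2 = -2)
u(v, T) = -1 + T (u(v, T) = T + (-1 + 0) = T - 1 = -1 + T)
r = 3/5 (r = -9/(-15) = -9*(-1/15) = 3/5 ≈ 0.60000)
w(o) = 3*o**2/5
w(u(M, c(5, -3))) - 1*400574 = 3*(-1 - 2)**2/5 - 1*400574 = (3/5)*(-3)**2 - 400574 = (3/5)*9 - 400574 = 27/5 - 400574 = -2002843/5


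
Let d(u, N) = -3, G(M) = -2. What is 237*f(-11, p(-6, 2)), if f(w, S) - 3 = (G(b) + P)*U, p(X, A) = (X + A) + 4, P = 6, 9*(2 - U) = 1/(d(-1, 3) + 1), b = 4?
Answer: 7979/3 ≈ 2659.7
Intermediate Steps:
U = 37/18 (U = 2 - 1/(9*(-3 + 1)) = 2 - 1/9/(-2) = 2 - 1/9*(-1/2) = 2 + 1/18 = 37/18 ≈ 2.0556)
p(X, A) = 4 + A + X (p(X, A) = (A + X) + 4 = 4 + A + X)
f(w, S) = 101/9 (f(w, S) = 3 + (-2 + 6)*(37/18) = 3 + 4*(37/18) = 3 + 74/9 = 101/9)
237*f(-11, p(-6, 2)) = 237*(101/9) = 7979/3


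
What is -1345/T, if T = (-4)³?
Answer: 1345/64 ≈ 21.016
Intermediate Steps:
T = -64
-1345/T = -1345/(-64) = -1345*(-1/64) = 1345/64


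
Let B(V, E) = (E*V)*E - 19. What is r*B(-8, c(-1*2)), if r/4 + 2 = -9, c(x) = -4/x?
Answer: 2244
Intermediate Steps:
r = -44 (r = -8 + 4*(-9) = -8 - 36 = -44)
B(V, E) = -19 + V*E² (B(V, E) = V*E² - 19 = -19 + V*E²)
r*B(-8, c(-1*2)) = -44*(-19 - 8*(-4/((-1*2)))²) = -44*(-19 - 8*(-4/(-2))²) = -44*(-19 - 8*(-4*(-½))²) = -44*(-19 - 8*2²) = -44*(-19 - 8*4) = -44*(-19 - 32) = -44*(-51) = 2244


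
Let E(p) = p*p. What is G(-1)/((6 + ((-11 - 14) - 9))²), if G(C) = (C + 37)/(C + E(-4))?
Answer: 3/980 ≈ 0.0030612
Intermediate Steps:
E(p) = p²
G(C) = (37 + C)/(16 + C) (G(C) = (C + 37)/(C + (-4)²) = (37 + C)/(C + 16) = (37 + C)/(16 + C))
G(-1)/((6 + ((-11 - 14) - 9))²) = ((37 - 1)/(16 - 1))/((6 + ((-11 - 14) - 9))²) = (36/15)/((6 + (-25 - 9))²) = ((1/15)*36)/((6 - 34)²) = 12/(5*((-28)²)) = (12/5)/784 = (12/5)*(1/784) = 3/980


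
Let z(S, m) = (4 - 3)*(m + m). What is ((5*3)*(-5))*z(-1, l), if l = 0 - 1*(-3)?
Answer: -450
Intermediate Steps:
l = 3 (l = 0 + 3 = 3)
z(S, m) = 2*m (z(S, m) = 1*(2*m) = 2*m)
((5*3)*(-5))*z(-1, l) = ((5*3)*(-5))*(2*3) = (15*(-5))*6 = -75*6 = -450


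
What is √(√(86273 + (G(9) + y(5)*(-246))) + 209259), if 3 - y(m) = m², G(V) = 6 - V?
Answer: √(209259 + √91682) ≈ 457.78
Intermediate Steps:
y(m) = 3 - m²
√(√(86273 + (G(9) + y(5)*(-246))) + 209259) = √(√(86273 + ((6 - 1*9) + (3 - 1*5²)*(-246))) + 209259) = √(√(86273 + ((6 - 9) + (3 - 1*25)*(-246))) + 209259) = √(√(86273 + (-3 + (3 - 25)*(-246))) + 209259) = √(√(86273 + (-3 - 22*(-246))) + 209259) = √(√(86273 + (-3 + 5412)) + 209259) = √(√(86273 + 5409) + 209259) = √(√91682 + 209259) = √(209259 + √91682)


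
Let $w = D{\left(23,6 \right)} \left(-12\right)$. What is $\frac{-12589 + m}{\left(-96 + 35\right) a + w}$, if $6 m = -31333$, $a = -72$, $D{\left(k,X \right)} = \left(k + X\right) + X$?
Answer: $- \frac{106867}{23832} \approx -4.4842$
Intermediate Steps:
$D{\left(k,X \right)} = k + 2 X$ ($D{\left(k,X \right)} = \left(X + k\right) + X = k + 2 X$)
$m = - \frac{31333}{6}$ ($m = \frac{1}{6} \left(-31333\right) = - \frac{31333}{6} \approx -5222.2$)
$w = -420$ ($w = \left(23 + 2 \cdot 6\right) \left(-12\right) = \left(23 + 12\right) \left(-12\right) = 35 \left(-12\right) = -420$)
$\frac{-12589 + m}{\left(-96 + 35\right) a + w} = \frac{-12589 - \frac{31333}{6}}{\left(-96 + 35\right) \left(-72\right) - 420} = - \frac{106867}{6 \left(\left(-61\right) \left(-72\right) - 420\right)} = - \frac{106867}{6 \left(4392 - 420\right)} = - \frac{106867}{6 \cdot 3972} = \left(- \frac{106867}{6}\right) \frac{1}{3972} = - \frac{106867}{23832}$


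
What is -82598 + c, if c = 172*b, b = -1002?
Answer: -254942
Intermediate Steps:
c = -172344 (c = 172*(-1002) = -172344)
-82598 + c = -82598 - 172344 = -254942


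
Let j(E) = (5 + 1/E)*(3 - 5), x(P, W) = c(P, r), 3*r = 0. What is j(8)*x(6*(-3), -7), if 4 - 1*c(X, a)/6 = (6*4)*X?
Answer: -26814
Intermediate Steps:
r = 0 (r = (⅓)*0 = 0)
c(X, a) = 24 - 144*X (c(X, a) = 24 - 6*6*4*X = 24 - 144*X)
x(P, W) = 24 - 144*P
j(E) = -10 - 2/E (j(E) = (5 + 1/E)*(-2) = -10 - 2/E)
j(8)*x(6*(-3), -7) = (-10 - 2/8)*(24 - 864*(-3)) = (-10 - 2*⅛)*(24 - 144*(-18)) = (-10 - ¼)*(24 + 2592) = -41/4*2616 = -26814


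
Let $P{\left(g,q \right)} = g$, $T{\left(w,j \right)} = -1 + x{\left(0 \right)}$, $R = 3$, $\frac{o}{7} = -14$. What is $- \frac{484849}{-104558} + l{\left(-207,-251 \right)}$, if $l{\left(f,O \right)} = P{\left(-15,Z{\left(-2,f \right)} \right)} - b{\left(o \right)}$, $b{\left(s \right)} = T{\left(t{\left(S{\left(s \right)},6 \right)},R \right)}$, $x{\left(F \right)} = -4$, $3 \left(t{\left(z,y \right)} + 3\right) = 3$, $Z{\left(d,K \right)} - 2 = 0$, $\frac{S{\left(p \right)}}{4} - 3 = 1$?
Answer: $- \frac{560731}{104558} \approx -5.3629$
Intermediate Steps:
$o = -98$ ($o = 7 \left(-14\right) = -98$)
$S{\left(p \right)} = 16$ ($S{\left(p \right)} = 12 + 4 \cdot 1 = 12 + 4 = 16$)
$Z{\left(d,K \right)} = 2$ ($Z{\left(d,K \right)} = 2 + 0 = 2$)
$t{\left(z,y \right)} = -2$ ($t{\left(z,y \right)} = -3 + \frac{1}{3} \cdot 3 = -3 + 1 = -2$)
$T{\left(w,j \right)} = -5$ ($T{\left(w,j \right)} = -1 - 4 = -5$)
$b{\left(s \right)} = -5$
$l{\left(f,O \right)} = -10$ ($l{\left(f,O \right)} = -15 - -5 = -15 + 5 = -10$)
$- \frac{484849}{-104558} + l{\left(-207,-251 \right)} = - \frac{484849}{-104558} - 10 = \left(-484849\right) \left(- \frac{1}{104558}\right) - 10 = \frac{484849}{104558} - 10 = - \frac{560731}{104558}$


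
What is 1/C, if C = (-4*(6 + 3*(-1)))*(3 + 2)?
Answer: -1/60 ≈ -0.016667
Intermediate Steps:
C = -60 (C = -4*(6 - 3)*5 = -4*3*5 = -12*5 = -60)
1/C = 1/(-60) = -1/60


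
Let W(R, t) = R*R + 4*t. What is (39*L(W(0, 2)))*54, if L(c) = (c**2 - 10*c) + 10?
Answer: -12636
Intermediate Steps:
W(R, t) = R**2 + 4*t
L(c) = 10 + c**2 - 10*c
(39*L(W(0, 2)))*54 = (39*(10 + (0**2 + 4*2)**2 - 10*(0**2 + 4*2)))*54 = (39*(10 + (0 + 8)**2 - 10*(0 + 8)))*54 = (39*(10 + 8**2 - 10*8))*54 = (39*(10 + 64 - 80))*54 = (39*(-6))*54 = -234*54 = -12636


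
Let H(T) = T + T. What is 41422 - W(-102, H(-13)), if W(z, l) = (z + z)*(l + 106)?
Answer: 57742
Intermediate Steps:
H(T) = 2*T
W(z, l) = 2*z*(106 + l) (W(z, l) = (2*z)*(106 + l) = 2*z*(106 + l))
41422 - W(-102, H(-13)) = 41422 - 2*(-102)*(106 + 2*(-13)) = 41422 - 2*(-102)*(106 - 26) = 41422 - 2*(-102)*80 = 41422 - 1*(-16320) = 41422 + 16320 = 57742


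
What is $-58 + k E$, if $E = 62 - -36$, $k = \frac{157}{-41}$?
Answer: $- \frac{17764}{41} \approx -433.27$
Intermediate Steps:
$k = - \frac{157}{41}$ ($k = 157 \left(- \frac{1}{41}\right) = - \frac{157}{41} \approx -3.8293$)
$E = 98$ ($E = 62 + 36 = 98$)
$-58 + k E = -58 - \frac{15386}{41} = - \frac{17764}{41}$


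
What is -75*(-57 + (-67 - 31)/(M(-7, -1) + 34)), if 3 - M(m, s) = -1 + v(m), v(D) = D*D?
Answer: 39675/11 ≈ 3606.8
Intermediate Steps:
v(D) = D**2
M(m, s) = 4 - m**2 (M(m, s) = 3 - (-1 + m**2) = 3 + (1 - m**2) = 4 - m**2)
-75*(-57 + (-67 - 31)/(M(-7, -1) + 34)) = -75*(-57 + (-67 - 31)/((4 - 1*(-7)**2) + 34)) = -75*(-57 - 98/((4 - 1*49) + 34)) = -75*(-57 - 98/((4 - 49) + 34)) = -75*(-57 - 98/(-45 + 34)) = -75*(-57 - 98/(-11)) = -75*(-57 - 98*(-1/11)) = -75*(-57 + 98/11) = -75*(-529/11) = 39675/11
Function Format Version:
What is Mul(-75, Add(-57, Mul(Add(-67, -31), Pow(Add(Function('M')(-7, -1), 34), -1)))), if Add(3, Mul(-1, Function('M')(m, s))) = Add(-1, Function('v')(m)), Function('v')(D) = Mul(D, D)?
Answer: Rational(39675, 11) ≈ 3606.8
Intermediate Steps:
Function('v')(D) = Pow(D, 2)
Function('M')(m, s) = Add(4, Mul(-1, Pow(m, 2))) (Function('M')(m, s) = Add(3, Mul(-1, Add(-1, Pow(m, 2)))) = Add(3, Add(1, Mul(-1, Pow(m, 2)))) = Add(4, Mul(-1, Pow(m, 2))))
Mul(-75, Add(-57, Mul(Add(-67, -31), Pow(Add(Function('M')(-7, -1), 34), -1)))) = Mul(-75, Add(-57, Mul(Add(-67, -31), Pow(Add(Add(4, Mul(-1, Pow(-7, 2))), 34), -1)))) = Mul(-75, Add(-57, Mul(-98, Pow(Add(Add(4, Mul(-1, 49)), 34), -1)))) = Mul(-75, Add(-57, Mul(-98, Pow(Add(Add(4, -49), 34), -1)))) = Mul(-75, Add(-57, Mul(-98, Pow(Add(-45, 34), -1)))) = Mul(-75, Add(-57, Mul(-98, Pow(-11, -1)))) = Mul(-75, Add(-57, Mul(-98, Rational(-1, 11)))) = Mul(-75, Add(-57, Rational(98, 11))) = Mul(-75, Rational(-529, 11)) = Rational(39675, 11)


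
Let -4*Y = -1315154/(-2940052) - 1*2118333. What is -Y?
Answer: -3114003929081/5880104 ≈ -5.2958e+5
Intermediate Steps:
Y = 3114003929081/5880104 (Y = -(-1315154/(-2940052) - 1*2118333)/4 = -(-1315154*(-1/2940052) - 2118333)/4 = -(657577/1470026 - 2118333)/4 = -¼*(-3114003929081/1470026) = 3114003929081/5880104 ≈ 5.2958e+5)
-Y = -1*3114003929081/5880104 = -3114003929081/5880104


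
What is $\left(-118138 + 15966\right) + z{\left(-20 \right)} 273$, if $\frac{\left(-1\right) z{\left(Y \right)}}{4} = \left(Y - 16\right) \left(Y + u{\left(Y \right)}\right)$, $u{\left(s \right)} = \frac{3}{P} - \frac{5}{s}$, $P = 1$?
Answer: $-760648$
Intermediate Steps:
$u{\left(s \right)} = 3 - \frac{5}{s}$ ($u{\left(s \right)} = \frac{3}{1} - \frac{5}{s} = 3 \cdot 1 - \frac{5}{s} = 3 - \frac{5}{s}$)
$z{\left(Y \right)} = - 4 \left(-16 + Y\right) \left(3 + Y - \frac{5}{Y}\right)$ ($z{\left(Y \right)} = - 4 \left(Y - 16\right) \left(Y + \left(3 - \frac{5}{Y}\right)\right) = - 4 \left(-16 + Y\right) \left(3 + Y - \frac{5}{Y}\right)$)
$\left(-118138 + 15966\right) + z{\left(-20 \right)} 273 = \left(-118138 + 15966\right) + \left(212 - \frac{320}{-20} - 4 \left(-20\right)^{2} + 52 \left(-20\right)\right) 273 = -102172 + \left(212 - -16 - 1600 - 1040\right) 273 = -102172 + \left(212 + 16 - 1600 - 1040\right) 273 = -102172 - 658476 = -760648$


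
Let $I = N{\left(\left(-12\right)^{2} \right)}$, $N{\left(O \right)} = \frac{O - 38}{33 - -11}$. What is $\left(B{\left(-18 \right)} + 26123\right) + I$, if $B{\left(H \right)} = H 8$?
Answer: $\frac{571591}{22} \approx 25981.0$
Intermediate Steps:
$B{\left(H \right)} = 8 H$
$N{\left(O \right)} = - \frac{19}{22} + \frac{O}{44}$ ($N{\left(O \right)} = \frac{-38 + O}{33 + \left(-4 + 15\right)} = \frac{-38 + O}{33 + 11} = \frac{-38 + O}{44} = \left(-38 + O\right) \frac{1}{44} = - \frac{19}{22} + \frac{O}{44}$)
$I = \frac{53}{22}$ ($I = - \frac{19}{22} + \frac{\left(-12\right)^{2}}{44} = - \frac{19}{22} + \frac{1}{44} \cdot 144 = - \frac{19}{22} + \frac{36}{11} = \frac{53}{22} \approx 2.4091$)
$\left(B{\left(-18 \right)} + 26123\right) + I = \left(8 \left(-18\right) + 26123\right) + \frac{53}{22} = \left(-144 + 26123\right) + \frac{53}{22} = 25979 + \frac{53}{22} = \frac{571591}{22}$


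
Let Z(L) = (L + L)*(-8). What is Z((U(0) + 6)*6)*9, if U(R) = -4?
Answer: -1728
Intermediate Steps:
Z(L) = -16*L (Z(L) = (2*L)*(-8) = -16*L)
Z((U(0) + 6)*6)*9 = -16*(-4 + 6)*6*9 = -32*6*9 = -16*12*9 = -192*9 = -1728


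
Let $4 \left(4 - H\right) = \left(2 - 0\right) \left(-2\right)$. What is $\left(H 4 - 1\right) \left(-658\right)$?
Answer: $-12502$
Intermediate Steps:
$H = 5$ ($H = 4 - \frac{\left(2 - 0\right) \left(-2\right)}{4} = 4 - \frac{\left(2 + 0\right) \left(-2\right)}{4} = 4 - \frac{2 \left(-2\right)}{4} = 4 - -1 = 4 + 1 = 5$)
$\left(H 4 - 1\right) \left(-658\right) = \left(5 \cdot 4 - 1\right) \left(-658\right) = \left(20 - 1\right) \left(-658\right) = 19 \left(-658\right) = -12502$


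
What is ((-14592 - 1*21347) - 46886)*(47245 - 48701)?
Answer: 120593200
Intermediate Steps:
((-14592 - 1*21347) - 46886)*(47245 - 48701) = ((-14592 - 21347) - 46886)*(-1456) = (-35939 - 46886)*(-1456) = -82825*(-1456) = 120593200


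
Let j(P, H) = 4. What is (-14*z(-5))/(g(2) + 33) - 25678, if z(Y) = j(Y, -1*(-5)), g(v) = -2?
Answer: -796074/31 ≈ -25680.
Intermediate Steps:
z(Y) = 4
(-14*z(-5))/(g(2) + 33) - 25678 = (-14*4)/(-2 + 33) - 25678 = -56/31 - 25678 = -796074/31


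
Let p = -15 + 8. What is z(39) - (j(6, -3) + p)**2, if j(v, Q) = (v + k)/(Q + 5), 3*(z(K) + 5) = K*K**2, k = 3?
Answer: 79047/4 ≈ 19762.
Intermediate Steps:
p = -7
z(K) = -5 + K**3/3 (z(K) = -5 + (K*K**2)/3 = -5 + K**3/3)
j(v, Q) = (3 + v)/(5 + Q) (j(v, Q) = (v + 3)/(Q + 5) = (3 + v)/(5 + Q))
z(39) - (j(6, -3) + p)**2 = (-5 + (1/3)*39**3) - ((3 + 6)/(5 - 3) - 7)**2 = (-5 + (1/3)*59319) - (9/2 - 7)**2 = (-5 + 19773) - ((1/2)*9 - 7)**2 = 19768 - (9/2 - 7)**2 = 19768 - (-5/2)**2 = 19768 - 1*25/4 = 19768 - 25/4 = 79047/4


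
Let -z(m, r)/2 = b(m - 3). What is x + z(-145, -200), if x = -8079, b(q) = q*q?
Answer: -51887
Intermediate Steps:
b(q) = q²
z(m, r) = -2*(-3 + m)² (z(m, r) = -2*(m - 3)² = -2*(-3 + m)²)
x + z(-145, -200) = -8079 - 2*(-3 - 145)² = -8079 - 2*(-148)² = -8079 - 2*21904 = -8079 - 43808 = -51887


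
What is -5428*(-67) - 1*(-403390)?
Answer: 767066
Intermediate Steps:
-5428*(-67) - 1*(-403390) = 363676 + 403390 = 767066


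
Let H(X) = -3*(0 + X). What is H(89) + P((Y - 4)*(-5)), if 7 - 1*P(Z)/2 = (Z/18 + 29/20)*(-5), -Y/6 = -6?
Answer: -5893/18 ≈ -327.39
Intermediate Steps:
Y = 36 (Y = -6*(-6) = 36)
H(X) = -3*X
P(Z) = 57/2 + 5*Z/9 (P(Z) = 14 - 2*(Z/18 + 29/20)*(-5) = 14 - 2*(29/20 + Z/18)*(-5) = 14 - 2*(-29/4 - 5*Z/18) = 14 + (29/2 + 5*Z/9) = 57/2 + 5*Z/9)
H(89) + P((Y - 4)*(-5)) = -3*89 + (57/2 + 5*((36 - 4)*(-5))/9) = -267 + (57/2 + 5*(32*(-5))/9) = -267 + (57/2 + (5/9)*(-160)) = -267 + (57/2 - 800/9) = -267 - 1087/18 = -5893/18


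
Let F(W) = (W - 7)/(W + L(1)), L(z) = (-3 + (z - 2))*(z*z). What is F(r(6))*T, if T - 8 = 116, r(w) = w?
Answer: -62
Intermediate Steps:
T = 124 (T = 8 + 116 = 124)
L(z) = z**2*(-5 + z) (L(z) = (-3 + (-2 + z))*z**2 = (-5 + z)*z**2 = z**2*(-5 + z))
F(W) = (-7 + W)/(-4 + W) (F(W) = (W - 7)/(W + 1**2*(-5 + 1)) = (-7 + W)/(W + 1*(-4)) = (-7 + W)/(W - 4) = (-7 + W)/(-4 + W))
F(r(6))*T = ((-7 + 6)/(-4 + 6))*124 = (-1/2)*124 = ((1/2)*(-1))*124 = -1/2*124 = -62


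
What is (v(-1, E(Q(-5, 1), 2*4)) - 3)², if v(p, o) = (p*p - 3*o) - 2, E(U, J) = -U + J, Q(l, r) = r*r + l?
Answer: 1600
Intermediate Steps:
Q(l, r) = l + r² (Q(l, r) = r² + l = l + r²)
E(U, J) = J - U
v(p, o) = -2 + p² - 3*o (v(p, o) = (p² - 3*o) - 2 = -2 + p² - 3*o)
(v(-1, E(Q(-5, 1), 2*4)) - 3)² = ((-2 + (-1)² - 3*(2*4 - (-5 + 1²))) - 3)² = ((-2 + 1 - 3*(8 - (-5 + 1))) - 3)² = ((-2 + 1 - 3*(8 - 1*(-4))) - 3)² = ((-2 + 1 - 3*(8 + 4)) - 3)² = ((-2 + 1 - 3*12) - 3)² = ((-2 + 1 - 36) - 3)² = (-37 - 3)² = (-40)² = 1600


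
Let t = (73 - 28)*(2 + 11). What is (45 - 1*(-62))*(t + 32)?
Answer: 66019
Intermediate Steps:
t = 585 (t = 45*13 = 585)
(45 - 1*(-62))*(t + 32) = (45 - 1*(-62))*(585 + 32) = (45 + 62)*617 = 107*617 = 66019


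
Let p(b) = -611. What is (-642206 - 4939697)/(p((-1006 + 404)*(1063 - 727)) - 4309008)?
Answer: 5581903/4309619 ≈ 1.2952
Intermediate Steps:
(-642206 - 4939697)/(p((-1006 + 404)*(1063 - 727)) - 4309008) = (-642206 - 4939697)/(-611 - 4309008) = -5581903/(-4309619) = -5581903*(-1/4309619) = 5581903/4309619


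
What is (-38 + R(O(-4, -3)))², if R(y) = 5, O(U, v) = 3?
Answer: 1089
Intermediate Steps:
(-38 + R(O(-4, -3)))² = (-38 + 5)² = (-33)² = 1089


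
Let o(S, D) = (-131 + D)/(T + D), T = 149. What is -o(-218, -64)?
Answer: 39/17 ≈ 2.2941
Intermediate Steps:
o(S, D) = (-131 + D)/(149 + D)
-o(-218, -64) = -(-131 - 64)/(149 - 64) = -(-195)/85 = -1*(-39/17) = 39/17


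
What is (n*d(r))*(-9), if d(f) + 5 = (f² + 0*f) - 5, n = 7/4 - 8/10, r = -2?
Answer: 513/10 ≈ 51.300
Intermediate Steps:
n = 19/20 (n = 7*(¼) - 8*⅒ = 7/4 - ⅘ = 19/20 ≈ 0.95000)
d(f) = -10 + f² (d(f) = -5 + ((f² + 0*f) - 5) = -5 + ((f² + 0) - 5) = -5 + (f² - 5) = -5 + (-5 + f²) = -10 + f²)
(n*d(r))*(-9) = (19*(-10 + (-2)²)/20)*(-9) = (19*(-10 + 4)/20)*(-9) = ((19/20)*(-6))*(-9) = -57/10*(-9) = 513/10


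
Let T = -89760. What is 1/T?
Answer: -1/89760 ≈ -1.1141e-5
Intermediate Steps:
1/T = 1/(-89760) = -1/89760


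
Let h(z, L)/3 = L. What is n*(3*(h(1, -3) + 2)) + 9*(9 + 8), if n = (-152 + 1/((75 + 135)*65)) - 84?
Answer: 3320849/650 ≈ 5109.0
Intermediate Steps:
h(z, L) = 3*L
n = -3221399/13650 (n = (-152 + (1/65)/210) - 84 = (-152 + (1/210)*(1/65)) - 84 = (-152 + 1/13650) - 84 = -2074799/13650 - 84 = -3221399/13650 ≈ -236.00)
n*(3*(h(1, -3) + 2)) + 9*(9 + 8) = -3221399*(3*(-3) + 2)/4550 + 9*(9 + 8) = -3221399*(-9 + 2)/4550 + 9*17 = -3221399*(-7)/4550 + 153 = -3221399/13650*(-21) + 153 = 3221399/650 + 153 = 3320849/650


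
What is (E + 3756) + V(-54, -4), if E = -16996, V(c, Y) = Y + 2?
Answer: -13242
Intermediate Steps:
V(c, Y) = 2 + Y
(E + 3756) + V(-54, -4) = (-16996 + 3756) + (2 - 4) = -13240 - 2 = -13242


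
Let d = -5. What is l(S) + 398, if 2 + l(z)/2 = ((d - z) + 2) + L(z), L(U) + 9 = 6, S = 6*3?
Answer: 346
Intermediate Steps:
S = 18
L(U) = -3 (L(U) = -9 + 6 = -3)
l(z) = -16 - 2*z (l(z) = -4 + 2*(((-5 - z) + 2) - 3) = -4 + 2*((-3 - z) - 3) = -4 + 2*(-6 - z) = -4 + (-12 - 2*z) = -16 - 2*z)
l(S) + 398 = (-16 - 2*18) + 398 = (-16 - 36) + 398 = -52 + 398 = 346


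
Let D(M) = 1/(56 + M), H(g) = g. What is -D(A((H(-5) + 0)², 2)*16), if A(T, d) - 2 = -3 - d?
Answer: -⅛ ≈ -0.12500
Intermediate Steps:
A(T, d) = -1 - d (A(T, d) = 2 + (-3 - d) = -1 - d)
-D(A((H(-5) + 0)², 2)*16) = -1/(56 + (-1 - 1*2)*16) = -1/(56 + (-1 - 2)*16) = -1/(56 - 3*16) = -1/(56 - 48) = -1/8 = -1*⅛ = -⅛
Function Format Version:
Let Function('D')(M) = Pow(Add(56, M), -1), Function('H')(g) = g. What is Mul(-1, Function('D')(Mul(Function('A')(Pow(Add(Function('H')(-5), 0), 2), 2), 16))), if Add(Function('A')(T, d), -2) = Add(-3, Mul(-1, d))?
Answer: Rational(-1, 8) ≈ -0.12500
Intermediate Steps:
Function('A')(T, d) = Add(-1, Mul(-1, d)) (Function('A')(T, d) = Add(2, Add(-3, Mul(-1, d))) = Add(-1, Mul(-1, d)))
Mul(-1, Function('D')(Mul(Function('A')(Pow(Add(Function('H')(-5), 0), 2), 2), 16))) = Mul(-1, Pow(Add(56, Mul(Add(-1, Mul(-1, 2)), 16)), -1)) = Mul(-1, Pow(Add(56, Mul(Add(-1, -2), 16)), -1)) = Mul(-1, Pow(Add(56, Mul(-3, 16)), -1)) = Mul(-1, Pow(Add(56, -48), -1)) = Mul(-1, Pow(8, -1)) = Mul(-1, Rational(1, 8)) = Rational(-1, 8)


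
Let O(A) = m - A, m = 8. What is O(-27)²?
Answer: 1225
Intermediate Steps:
O(A) = 8 - A
O(-27)² = (8 - 1*(-27))² = (8 + 27)² = 35² = 1225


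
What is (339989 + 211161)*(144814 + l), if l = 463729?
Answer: 335398474450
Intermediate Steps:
(339989 + 211161)*(144814 + l) = (339989 + 211161)*(144814 + 463729) = 551150*608543 = 335398474450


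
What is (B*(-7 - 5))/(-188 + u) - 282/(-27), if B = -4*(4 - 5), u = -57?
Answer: 23462/2205 ≈ 10.640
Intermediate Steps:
B = 4 (B = -4*(-1) = 4)
(B*(-7 - 5))/(-188 + u) - 282/(-27) = (4*(-7 - 5))/(-188 - 57) - 282/(-27) = (4*(-12))/(-245) - 282*(-1/27) = -48*(-1/245) + 94/9 = 48/245 + 94/9 = 23462/2205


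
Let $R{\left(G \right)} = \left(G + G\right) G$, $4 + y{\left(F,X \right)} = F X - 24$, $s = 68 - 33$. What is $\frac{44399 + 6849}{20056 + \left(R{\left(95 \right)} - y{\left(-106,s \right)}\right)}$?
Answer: $\frac{12812}{10461} \approx 1.2247$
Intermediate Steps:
$s = 35$
$y{\left(F,X \right)} = -28 + F X$ ($y{\left(F,X \right)} = -4 + \left(F X - 24\right) = -4 + \left(-24 + F X\right) = -28 + F X$)
$R{\left(G \right)} = 2 G^{2}$ ($R{\left(G \right)} = 2 G G = 2 G^{2}$)
$\frac{44399 + 6849}{20056 + \left(R{\left(95 \right)} - y{\left(-106,s \right)}\right)} = \frac{44399 + 6849}{20056 - \left(-28 - 18050 - 3710\right)} = \frac{51248}{20056 + \left(2 \cdot 9025 - \left(-28 - 3710\right)\right)} = \frac{51248}{20056 + \left(18050 - -3738\right)} = \frac{51248}{20056 + \left(18050 + 3738\right)} = \frac{51248}{20056 + 21788} = \frac{51248}{41844} = 51248 \cdot \frac{1}{41844} = \frac{12812}{10461}$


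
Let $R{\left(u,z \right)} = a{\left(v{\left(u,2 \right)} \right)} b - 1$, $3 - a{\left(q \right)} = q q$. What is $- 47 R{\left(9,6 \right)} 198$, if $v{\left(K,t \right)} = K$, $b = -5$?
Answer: $-3620034$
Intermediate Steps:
$a{\left(q \right)} = 3 - q^{2}$ ($a{\left(q \right)} = 3 - q q = 3 - q^{2}$)
$R{\left(u,z \right)} = -16 + 5 u^{2}$ ($R{\left(u,z \right)} = \left(3 - u^{2}\right) \left(-5\right) - 1 = \left(-15 + 5 u^{2}\right) - 1 = -16 + 5 u^{2}$)
$- 47 R{\left(9,6 \right)} 198 = - 47 \left(-16 + 5 \cdot 9^{2}\right) 198 = - 47 \left(-16 + 5 \cdot 81\right) 198 = - 47 \left(-16 + 405\right) 198 = \left(-47\right) 389 \cdot 198 = \left(-18283\right) 198 = -3620034$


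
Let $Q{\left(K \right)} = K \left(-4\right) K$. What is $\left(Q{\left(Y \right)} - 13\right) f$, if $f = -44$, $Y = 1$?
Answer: $748$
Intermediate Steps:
$Q{\left(K \right)} = - 4 K^{2}$ ($Q{\left(K \right)} = - 4 K K = - 4 K^{2}$)
$\left(Q{\left(Y \right)} - 13\right) f = \left(- 4 \cdot 1^{2} - 13\right) \left(-44\right) = \left(\left(-4\right) 1 - 13\right) \left(-44\right) = \left(-4 - 13\right) \left(-44\right) = \left(-17\right) \left(-44\right) = 748$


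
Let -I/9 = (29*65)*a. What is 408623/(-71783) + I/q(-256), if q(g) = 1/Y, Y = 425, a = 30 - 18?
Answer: -6210773243123/71783 ≈ -8.6521e+7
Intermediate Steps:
a = 12
I = -203580 (I = -9*29*65*12 = -16965*12 = -9*22620 = -203580)
q(g) = 1/425
408623/(-71783) + I/q(-256) = 408623/(-71783) - 203580/1/425 = 408623*(-1/71783) - 203580*425 = -408623/71783 - 86521500 = -6210773243123/71783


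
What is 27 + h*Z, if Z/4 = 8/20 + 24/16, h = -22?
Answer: -701/5 ≈ -140.20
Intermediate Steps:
Z = 38/5 (Z = 4*(8/20 + 24/16) = 4*(8*(1/20) + 24*(1/16)) = 4*(⅖ + 3/2) = 4*(19/10) = 38/5 ≈ 7.6000)
27 + h*Z = 27 - 22*38/5 = 27 - 836/5 = -701/5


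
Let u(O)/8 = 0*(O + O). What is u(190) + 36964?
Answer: 36964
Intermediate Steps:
u(O) = 0 (u(O) = 8*(0*(O + O)) = 8*(0*(2*O)) = 8*0 = 0)
u(190) + 36964 = 0 + 36964 = 36964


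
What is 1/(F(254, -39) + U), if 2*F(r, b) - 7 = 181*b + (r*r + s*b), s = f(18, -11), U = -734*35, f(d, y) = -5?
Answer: 2/6279 ≈ 0.00031852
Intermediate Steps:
U = -25690
s = -5
F(r, b) = 7/2 + r**2/2 + 88*b (F(r, b) = 7/2 + (181*b + (r*r - 5*b))/2 = 7/2 + (181*b + (r**2 - 5*b))/2 = 7/2 + (r**2 + 176*b)/2 = 7/2 + (r**2/2 + 88*b) = 7/2 + r**2/2 + 88*b)
1/(F(254, -39) + U) = 1/((7/2 + (1/2)*254**2 + 88*(-39)) - 25690) = 1/((7/2 + (1/2)*64516 - 3432) - 25690) = 1/((7/2 + 32258 - 3432) - 25690) = 1/(57659/2 - 25690) = 1/(6279/2) = 2/6279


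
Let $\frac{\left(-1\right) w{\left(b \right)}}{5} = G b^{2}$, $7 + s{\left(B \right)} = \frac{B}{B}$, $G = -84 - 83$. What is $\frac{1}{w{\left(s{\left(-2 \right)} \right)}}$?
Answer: $\frac{1}{30060} \approx 3.3267 \cdot 10^{-5}$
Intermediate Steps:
$G = -167$
$s{\left(B \right)} = -6$ ($s{\left(B \right)} = -7 + \frac{B}{B} = -7 + 1 = -6$)
$w{\left(b \right)} = 835 b^{2}$ ($w{\left(b \right)} = - 5 \left(- 167 b^{2}\right) = 835 b^{2}$)
$\frac{1}{w{\left(s{\left(-2 \right)} \right)}} = \frac{1}{835 \left(-6\right)^{2}} = \frac{1}{835 \cdot 36} = \frac{1}{30060}$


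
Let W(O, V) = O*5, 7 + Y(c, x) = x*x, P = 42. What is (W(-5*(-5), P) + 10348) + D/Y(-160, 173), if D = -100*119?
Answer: 156680603/14961 ≈ 10473.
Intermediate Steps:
D = -11900
Y(c, x) = -7 + x² (Y(c, x) = -7 + x*x = -7 + x²)
W(O, V) = 5*O
(W(-5*(-5), P) + 10348) + D/Y(-160, 173) = (5*(-5*(-5)) + 10348) - 11900/(-7 + 173²) = (5*25 + 10348) - 11900/(-7 + 29929) = (125 + 10348) - 11900/29922 = 10473 - 11900*1/29922 = 10473 - 5950/14961 = 156680603/14961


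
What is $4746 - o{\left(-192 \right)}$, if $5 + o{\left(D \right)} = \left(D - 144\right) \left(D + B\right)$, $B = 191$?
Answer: $4415$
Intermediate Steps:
$o{\left(D \right)} = -5 + \left(-144 + D\right) \left(191 + D\right)$ ($o{\left(D \right)} = -5 + \left(D - 144\right) \left(D + 191\right) = -5 + \left(-144 + D\right) \left(191 + D\right)$)
$4746 - o{\left(-192 \right)} = 4746 - \left(-27509 + \left(-192\right)^{2} + 47 \left(-192\right)\right) = 4746 - \left(-27509 + 36864 - 9024\right) = 4746 - 331 = 4415$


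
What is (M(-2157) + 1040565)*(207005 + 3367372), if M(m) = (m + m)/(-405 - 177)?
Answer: 360781615468548/97 ≈ 3.7194e+12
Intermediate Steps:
M(m) = -m/291 (M(m) = (2*m)/(-582) = (2*m)*(-1/582) = -m/291)
(M(-2157) + 1040565)*(207005 + 3367372) = (-1/291*(-2157) + 1040565)*(207005 + 3367372) = (719/97 + 1040565)*3574377 = (100935524/97)*3574377 = 360781615468548/97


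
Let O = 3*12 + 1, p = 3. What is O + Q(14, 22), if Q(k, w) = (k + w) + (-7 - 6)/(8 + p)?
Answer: 790/11 ≈ 71.818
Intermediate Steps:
Q(k, w) = -13/11 + k + w (Q(k, w) = (k + w) + (-7 - 6)/(8 + 3) = (k + w) - 13/11 = -13/11 + k + w)
O = 37 (O = 36 + 1 = 37)
O + Q(14, 22) = 37 + (-13/11 + 14 + 22) = 37 + 383/11 = 790/11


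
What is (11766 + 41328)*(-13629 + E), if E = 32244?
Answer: 988344810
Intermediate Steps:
(11766 + 41328)*(-13629 + E) = (11766 + 41328)*(-13629 + 32244) = 53094*18615 = 988344810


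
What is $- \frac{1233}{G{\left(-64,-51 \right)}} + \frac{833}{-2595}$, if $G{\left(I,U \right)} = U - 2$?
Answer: $\frac{3155486}{137535} \approx 22.943$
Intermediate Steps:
$G{\left(I,U \right)} = -2 + U$
$- \frac{1233}{G{\left(-64,-51 \right)}} + \frac{833}{-2595} = - \frac{1233}{-2 - 51} + \frac{833}{-2595} = - \frac{1233}{-53} + 833 \left(- \frac{1}{2595}\right) = \left(-1233\right) \left(- \frac{1}{53}\right) - \frac{833}{2595} = \frac{1233}{53} - \frac{833}{2595} = \frac{3155486}{137535}$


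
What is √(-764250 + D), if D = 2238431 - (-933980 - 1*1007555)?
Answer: 6*√94881 ≈ 1848.2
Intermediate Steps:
D = 4179966 (D = 2238431 - (-933980 - 1007555) = 2238431 - 1*(-1941535) = 2238431 + 1941535 = 4179966)
√(-764250 + D) = √(-764250 + 4179966) = √3415716 = 6*√94881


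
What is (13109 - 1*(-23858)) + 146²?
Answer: 58283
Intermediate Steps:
(13109 - 1*(-23858)) + 146² = (13109 + 23858) + 21316 = 36967 + 21316 = 58283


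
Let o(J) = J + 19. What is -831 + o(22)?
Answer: -790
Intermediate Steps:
o(J) = 19 + J
-831 + o(22) = -831 + (19 + 22) = -831 + 41 = -790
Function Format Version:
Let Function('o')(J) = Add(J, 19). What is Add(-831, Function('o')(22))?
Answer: -790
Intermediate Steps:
Function('o')(J) = Add(19, J)
Add(-831, Function('o')(22)) = Add(-831, Add(19, 22)) = Add(-831, 41) = -790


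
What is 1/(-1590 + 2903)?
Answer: 1/1313 ≈ 0.00076161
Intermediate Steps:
1/(-1590 + 2903) = 1/1313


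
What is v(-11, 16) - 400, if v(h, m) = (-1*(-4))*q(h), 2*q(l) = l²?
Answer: -158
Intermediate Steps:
q(l) = l²/2
v(h, m) = 2*h² (v(h, m) = (-1*(-4))*(h²/2) = 4*(h²/2) = 2*h²)
v(-11, 16) - 400 = 2*(-11)² - 400 = 2*121 - 400 = 242 - 400 = -158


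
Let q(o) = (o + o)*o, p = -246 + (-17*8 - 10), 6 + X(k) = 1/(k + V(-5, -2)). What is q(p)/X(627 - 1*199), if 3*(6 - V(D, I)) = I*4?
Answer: -402599680/7857 ≈ -51241.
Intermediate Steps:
V(D, I) = 6 - 4*I/3 (V(D, I) = 6 - I*4/3 = 6 - 4*I/3)
X(k) = -6 + 1/(26/3 + k) (X(k) = -6 + 1/(k + (6 - 4/3*(-2))) = -6 + 1/(k + (6 + 8/3)) = -6 + 1/(k + 26/3) = -6 + 1/(26/3 + k))
p = -392 (p = -246 + (-136 - 10) = -246 - 146 = -392)
q(o) = 2*o**2 (q(o) = (2*o)*o = 2*o**2)
q(p)/X(627 - 1*199) = (2*(-392)**2)/((9*(-17 - 2*(627 - 1*199))/(26 + 3*(627 - 1*199)))) = (2*153664)/((9*(-17 - 2*(627 - 199))/(26 + 3*(627 - 199)))) = 307328/((9*(-17 - 2*428)/(26 + 3*428))) = 307328/((9*(-17 - 856)/(26 + 1284))) = 307328/((9*(-873)/1310)) = 307328/((9*(1/1310)*(-873))) = 307328/(-7857/1310) = 307328*(-1310/7857) = -402599680/7857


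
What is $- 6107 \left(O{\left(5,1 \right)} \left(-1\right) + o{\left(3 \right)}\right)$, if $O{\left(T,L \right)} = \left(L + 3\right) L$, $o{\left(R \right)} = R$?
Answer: $6107$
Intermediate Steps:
$O{\left(T,L \right)} = L \left(3 + L\right)$ ($O{\left(T,L \right)} = \left(3 + L\right) L = L \left(3 + L\right)$)
$- 6107 \left(O{\left(5,1 \right)} \left(-1\right) + o{\left(3 \right)}\right) = - 6107 \left(1 \left(3 + 1\right) \left(-1\right) + 3\right) = - 6107 \left(1 \cdot 4 \left(-1\right) + 3\right) = - 6107 \left(4 \left(-1\right) + 3\right) = - 6107 \left(-4 + 3\right) = \left(-6107\right) \left(-1\right) = 6107$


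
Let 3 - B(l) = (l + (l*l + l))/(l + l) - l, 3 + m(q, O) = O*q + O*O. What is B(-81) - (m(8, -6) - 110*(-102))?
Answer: -22487/2 ≈ -11244.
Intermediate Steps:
m(q, O) = -3 + O² + O*q (m(q, O) = -3 + (O*q + O*O) = -3 + (O*q + O²) = -3 + (O² + O*q) = -3 + O² + O*q)
B(l) = 3 + l - (l² + 2*l)/(2*l) (B(l) = 3 - ((l + (l*l + l))/(l + l) - l) = 3 - ((l + (l² + l))/((2*l)) - l) = 3 - ((l + (l + l²))*(1/(2*l)) - l) = 3 - ((l² + 2*l)*(1/(2*l)) - l) = 3 - ((l² + 2*l)/(2*l) - l) = 3 - (-l + (l² + 2*l)/(2*l)) = 3 + (l - (l² + 2*l)/(2*l)) = 3 + l - (l² + 2*l)/(2*l))
B(-81) - (m(8, -6) - 110*(-102)) = (2 + (½)*(-81)) - ((-3 + (-6)² - 6*8) - 110*(-102)) = (2 - 81/2) - ((-3 + 36 - 48) + 11220) = -77/2 - (-15 + 11220) = -77/2 - 1*11205 = -77/2 - 11205 = -22487/2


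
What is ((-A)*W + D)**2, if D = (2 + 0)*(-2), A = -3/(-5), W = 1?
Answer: 529/25 ≈ 21.160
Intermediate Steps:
A = 3/5 (A = -3*(-1/5) = 3/5 ≈ 0.60000)
D = -4 (D = 2*(-2) = -4)
((-A)*W + D)**2 = (-1*3/5*1 - 4)**2 = (-3/5*1 - 4)**2 = (-3/5 - 4)**2 = (-23/5)**2 = 529/25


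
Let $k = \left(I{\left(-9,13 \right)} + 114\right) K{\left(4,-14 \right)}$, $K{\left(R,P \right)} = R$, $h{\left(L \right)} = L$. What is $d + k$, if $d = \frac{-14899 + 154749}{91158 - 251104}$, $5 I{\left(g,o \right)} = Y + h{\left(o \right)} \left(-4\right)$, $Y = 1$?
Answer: $\frac{165674323}{399865} \approx 414.33$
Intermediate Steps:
$I{\left(g,o \right)} = \frac{1}{5} - \frac{4 o}{5}$ ($I{\left(g,o \right)} = \frac{1 + o \left(-4\right)}{5} = \frac{1 - 4 o}{5} = \frac{1}{5} - \frac{4 o}{5}$)
$k = \frac{2076}{5}$ ($k = \left(\left(\frac{1}{5} - \frac{52}{5}\right) + 114\right) 4 = \left(- \frac{51}{5} + 114\right) 4 = \frac{519}{5} \cdot 4 = \frac{2076}{5} \approx 415.2$)
$d = - \frac{69925}{79973}$ ($d = \frac{139850}{-159946} = 139850 \left(- \frac{1}{159946}\right) = - \frac{69925}{79973} \approx -0.87436$)
$d + k = - \frac{69925}{79973} + \frac{2076}{5} = \frac{165674323}{399865}$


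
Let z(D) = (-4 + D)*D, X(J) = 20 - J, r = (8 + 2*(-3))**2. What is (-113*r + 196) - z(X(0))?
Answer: -576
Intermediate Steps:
r = 4 (r = (8 - 6)**2 = 2**2 = 4)
z(D) = D*(-4 + D)
(-113*r + 196) - z(X(0)) = (-113*4 + 196) - (20 - 1*0)*(-4 + (20 - 1*0)) = (-452 + 196) - (20 + 0)*(-4 + (20 + 0)) = -256 - 20*(-4 + 20) = -256 - 20*16 = -256 - 1*320 = -256 - 320 = -576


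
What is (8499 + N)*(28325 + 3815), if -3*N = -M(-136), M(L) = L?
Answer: 815102540/3 ≈ 2.7170e+8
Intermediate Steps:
N = -136/3 (N = -(-1)*(-136)/3 = -1/3*136 = -136/3 ≈ -45.333)
(8499 + N)*(28325 + 3815) = (8499 - 136/3)*(28325 + 3815) = (25361/3)*32140 = 815102540/3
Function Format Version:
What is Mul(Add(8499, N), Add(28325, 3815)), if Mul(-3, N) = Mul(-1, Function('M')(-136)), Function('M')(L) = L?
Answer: Rational(815102540, 3) ≈ 2.7170e+8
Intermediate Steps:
N = Rational(-136, 3) (N = Mul(Rational(-1, 3), Mul(-1, -136)) = Mul(Rational(-1, 3), 136) = Rational(-136, 3) ≈ -45.333)
Mul(Add(8499, N), Add(28325, 3815)) = Mul(Add(8499, Rational(-136, 3)), Add(28325, 3815)) = Mul(Rational(25361, 3), 32140) = Rational(815102540, 3)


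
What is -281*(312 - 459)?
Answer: 41307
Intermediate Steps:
-281*(312 - 459) = -281*(-147) = 41307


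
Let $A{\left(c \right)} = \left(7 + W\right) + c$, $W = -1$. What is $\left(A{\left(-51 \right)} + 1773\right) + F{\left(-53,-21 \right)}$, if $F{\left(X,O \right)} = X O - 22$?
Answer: $2819$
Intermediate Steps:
$F{\left(X,O \right)} = -22 + O X$ ($F{\left(X,O \right)} = O X - 22 = -22 + O X$)
$A{\left(c \right)} = 6 + c$ ($A{\left(c \right)} = \left(7 - 1\right) + c = 6 + c$)
$\left(A{\left(-51 \right)} + 1773\right) + F{\left(-53,-21 \right)} = \left(\left(6 - 51\right) + 1773\right) - -1091 = \left(-45 + 1773\right) + \left(-22 + 1113\right) = 1728 + 1091 = 2819$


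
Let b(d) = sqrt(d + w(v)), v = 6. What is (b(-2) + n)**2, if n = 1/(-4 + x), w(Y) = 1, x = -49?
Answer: (1 - 53*I)**2/2809 ≈ -0.99964 - 0.037736*I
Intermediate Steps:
b(d) = sqrt(1 + d) (b(d) = sqrt(d + 1) = sqrt(1 + d))
n = -1/53 (n = 1/(-4 - 49) = 1/(-53) = -1/53 ≈ -0.018868)
(b(-2) + n)**2 = (sqrt(1 - 2) - 1/53)**2 = (sqrt(-1) - 1/53)**2 = (I - 1/53)**2 = (-1/53 + I)**2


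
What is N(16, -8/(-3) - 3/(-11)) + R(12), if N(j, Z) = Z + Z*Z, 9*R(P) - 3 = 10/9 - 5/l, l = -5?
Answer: 119056/9801 ≈ 12.147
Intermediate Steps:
R(P) = 46/81 (R(P) = 1/3 + (10/9 - 5/(-5))/9 = 1/3 + (10*(1/9) - 5*(-1/5))/9 = 1/3 + (10/9 + 1)/9 = 1/3 + (1/9)*(19/9) = 1/3 + 19/81 = 46/81)
N(j, Z) = Z + Z**2
N(16, -8/(-3) - 3/(-11)) + R(12) = (-8/(-3) - 3/(-11))*(1 + (-8/(-3) - 3/(-11))) + 46/81 = (-8*(-1/3) - 3*(-1/11))*(1 + (-8*(-1/3) - 3*(-1/11))) + 46/81 = (8/3 + 3/11)*(1 + (8/3 + 3/11)) + 46/81 = 97*(1 + 97/33)/33 + 46/81 = (97/33)*(130/33) + 46/81 = 12610/1089 + 46/81 = 119056/9801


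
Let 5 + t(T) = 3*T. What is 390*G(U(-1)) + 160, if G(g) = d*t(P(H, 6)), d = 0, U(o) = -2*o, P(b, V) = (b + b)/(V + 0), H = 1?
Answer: 160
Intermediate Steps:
P(b, V) = 2*b/V (P(b, V) = (2*b)/V = 2*b/V)
t(T) = -5 + 3*T
G(g) = 0 (G(g) = 0*(-5 + 3*(2*1/6)) = 0*(-5 + 3*(2*1*(⅙))) = 0*(-5 + 3*(⅓)) = 0*(-5 + 1) = 0*(-4) = 0)
390*G(U(-1)) + 160 = 390*0 + 160 = 0 + 160 = 160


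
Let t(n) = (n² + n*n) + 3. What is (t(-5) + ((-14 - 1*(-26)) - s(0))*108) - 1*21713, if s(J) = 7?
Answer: -21120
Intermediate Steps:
t(n) = 3 + 2*n² (t(n) = (n² + n²) + 3 = 2*n² + 3 = 3 + 2*n²)
(t(-5) + ((-14 - 1*(-26)) - s(0))*108) - 1*21713 = ((3 + 2*(-5)²) + ((-14 - 1*(-26)) - 1*7)*108) - 1*21713 = ((3 + 2*25) + ((-14 + 26) - 7)*108) - 21713 = ((3 + 50) + (12 - 7)*108) - 21713 = (53 + 5*108) - 21713 = (53 + 540) - 21713 = 593 - 21713 = -21120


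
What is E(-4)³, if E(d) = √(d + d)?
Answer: -16*I*√2 ≈ -22.627*I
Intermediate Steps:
E(d) = √2*√d (E(d) = √(2*d) = √2*√d)
E(-4)³ = (√2*√(-4))³ = (√2*(2*I))³ = (2*I*√2)³ = -16*I*√2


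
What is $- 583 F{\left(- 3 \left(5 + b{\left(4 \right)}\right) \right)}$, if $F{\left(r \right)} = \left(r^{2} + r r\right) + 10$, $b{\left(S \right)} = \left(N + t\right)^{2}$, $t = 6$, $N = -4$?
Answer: $-855844$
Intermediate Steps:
$b{\left(S \right)} = 4$ ($b{\left(S \right)} = \left(-4 + 6\right)^{2} = 2^{2} = 4$)
$F{\left(r \right)} = 10 + 2 r^{2}$ ($F{\left(r \right)} = \left(r^{2} + r^{2}\right) + 10 = 2 r^{2} + 10 = 10 + 2 r^{2}$)
$- 583 F{\left(- 3 \left(5 + b{\left(4 \right)}\right) \right)} = - 583 \left(10 + 2 \left(- 3 \left(5 + 4\right)\right)^{2}\right) = - 583 \left(10 + 2 \left(\left(-3\right) 9\right)^{2}\right) = - 583 \left(10 + 2 \left(-27\right)^{2}\right) = - 583 \left(10 + 2 \cdot 729\right) = - 583 \left(10 + 1458\right) = \left(-583\right) 1468 = -855844$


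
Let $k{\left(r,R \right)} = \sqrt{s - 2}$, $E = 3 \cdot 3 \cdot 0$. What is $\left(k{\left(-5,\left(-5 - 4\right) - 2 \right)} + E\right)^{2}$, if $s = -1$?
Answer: $-3$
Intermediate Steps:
$E = 0$ ($E = 9 \cdot 0 = 0$)
$k{\left(r,R \right)} = i \sqrt{3}$ ($k{\left(r,R \right)} = \sqrt{-1 - 2} = \sqrt{-3} = i \sqrt{3}$)
$\left(k{\left(-5,\left(-5 - 4\right) - 2 \right)} + E\right)^{2} = \left(i \sqrt{3} + 0\right)^{2} = \left(i \sqrt{3}\right)^{2} = -3$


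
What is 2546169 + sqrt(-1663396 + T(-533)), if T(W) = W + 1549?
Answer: 2546169 + 2*I*sqrt(415595) ≈ 2.5462e+6 + 1289.3*I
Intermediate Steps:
T(W) = 1549 + W
2546169 + sqrt(-1663396 + T(-533)) = 2546169 + sqrt(-1663396 + (1549 - 533)) = 2546169 + sqrt(-1663396 + 1016) = 2546169 + sqrt(-1662380) = 2546169 + 2*I*sqrt(415595)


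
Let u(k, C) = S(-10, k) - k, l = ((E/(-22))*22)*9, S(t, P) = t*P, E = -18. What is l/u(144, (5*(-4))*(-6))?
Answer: -9/88 ≈ -0.10227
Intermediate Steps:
S(t, P) = P*t
l = 162 (l = (-18/(-22)*22)*9 = (-18*(-1/22)*22)*9 = ((9/11)*22)*9 = 18*9 = 162)
u(k, C) = -11*k (u(k, C) = k*(-10) - k = -10*k - k = -11*k)
l/u(144, (5*(-4))*(-6)) = 162/((-11*144)) = 162/(-1584) = 162*(-1/1584) = -9/88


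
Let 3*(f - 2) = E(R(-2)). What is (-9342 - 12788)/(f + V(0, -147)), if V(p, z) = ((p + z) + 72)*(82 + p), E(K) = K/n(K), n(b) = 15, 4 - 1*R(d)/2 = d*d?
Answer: 11065/3074 ≈ 3.5995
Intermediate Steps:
R(d) = 8 - 2*d² (R(d) = 8 - 2*d*d = 8 - 2*d²)
E(K) = K/15
f = 2 (f = 2 + ((8 - 2*(-2)²)/15)/3 = 2 + ((8 - 2*4)/15)/3 = 2 + ((8 - 8)/15)/3 = 2 + ((1/15)*0)/3 = 2 + (⅓)*0 = 2 + 0 = 2)
V(p, z) = (82 + p)*(72 + p + z) (V(p, z) = (72 + p + z)*(82 + p) = (82 + p)*(72 + p + z))
(-9342 - 12788)/(f + V(0, -147)) = (-9342 - 12788)/(2 + (5904 + 0² + 82*(-147) + 154*0 + 0*(-147))) = -22130/(2 + (5904 + 0 - 12054 + 0 + 0)) = -22130/(2 - 6150) = -22130/(-6148) = -22130*(-1/6148) = 11065/3074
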